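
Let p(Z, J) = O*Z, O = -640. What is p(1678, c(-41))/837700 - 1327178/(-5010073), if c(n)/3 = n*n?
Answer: -213432029278/209846907605 ≈ -1.0171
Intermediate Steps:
c(n) = 3*n² (c(n) = 3*(n*n) = 3*n²)
p(Z, J) = -640*Z
p(1678, c(-41))/837700 - 1327178/(-5010073) = -640*1678/837700 - 1327178/(-5010073) = -1073920*1/837700 - 1327178*(-1/5010073) = -53696/41885 + 1327178/5010073 = -213432029278/209846907605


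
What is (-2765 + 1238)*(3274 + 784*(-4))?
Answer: -210726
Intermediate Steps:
(-2765 + 1238)*(3274 + 784*(-4)) = -1527*(3274 - 3136) = -1527*138 = -210726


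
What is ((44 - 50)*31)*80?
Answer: -14880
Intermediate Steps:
((44 - 50)*31)*80 = -6*31*80 = -186*80 = -14880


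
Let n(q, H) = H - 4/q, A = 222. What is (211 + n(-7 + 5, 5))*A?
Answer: 48396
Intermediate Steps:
(211 + n(-7 + 5, 5))*A = (211 + (5 - 4/(-7 + 5)))*222 = (211 + (5 - 4/(-2)))*222 = (211 + (5 - 4*(-½)))*222 = (211 + (5 + 2))*222 = (211 + 7)*222 = 218*222 = 48396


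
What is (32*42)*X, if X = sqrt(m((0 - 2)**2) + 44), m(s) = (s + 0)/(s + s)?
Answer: 672*sqrt(178) ≈ 8965.6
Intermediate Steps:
m(s) = 1/2 (m(s) = s/((2*s)) = s*(1/(2*s)) = 1/2)
X = sqrt(178)/2 (X = sqrt(1/2 + 44) = sqrt(89/2) = sqrt(178)/2 ≈ 6.6708)
(32*42)*X = (32*42)*(sqrt(178)/2) = 1344*(sqrt(178)/2) = 672*sqrt(178)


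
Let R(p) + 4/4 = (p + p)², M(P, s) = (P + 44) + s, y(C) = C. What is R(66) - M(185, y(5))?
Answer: 17189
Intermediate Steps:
M(P, s) = 44 + P + s (M(P, s) = (44 + P) + s = 44 + P + s)
R(p) = -1 + 4*p² (R(p) = -1 + (p + p)² = -1 + (2*p)² = -1 + 4*p²)
R(66) - M(185, y(5)) = (-1 + 4*66²) - (44 + 185 + 5) = (-1 + 4*4356) - 1*234 = (-1 + 17424) - 234 = 17423 - 234 = 17189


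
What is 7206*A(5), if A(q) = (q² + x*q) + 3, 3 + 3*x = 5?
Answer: 225788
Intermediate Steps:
x = ⅔ (x = -1 + (⅓)*5 = -1 + 5/3 = ⅔ ≈ 0.66667)
A(q) = 3 + q² + 2*q/3 (A(q) = (q² + 2*q/3) + 3 = 3 + q² + 2*q/3)
7206*A(5) = 7206*(3 + 5² + (⅔)*5) = 7206*(3 + 25 + 10/3) = 7206*(94/3) = 225788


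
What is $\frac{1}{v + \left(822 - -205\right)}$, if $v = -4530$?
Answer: $- \frac{1}{3503} \approx -0.00028547$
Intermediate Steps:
$\frac{1}{v + \left(822 - -205\right)} = \frac{1}{-4530 + \left(822 - -205\right)} = \frac{1}{-4530 + \left(822 + 205\right)} = \frac{1}{-4530 + 1027} = \frac{1}{-3503} = - \frac{1}{3503}$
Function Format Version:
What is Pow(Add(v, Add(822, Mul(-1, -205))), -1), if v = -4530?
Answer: Rational(-1, 3503) ≈ -0.00028547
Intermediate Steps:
Pow(Add(v, Add(822, Mul(-1, -205))), -1) = Pow(Add(-4530, Add(822, Mul(-1, -205))), -1) = Pow(Add(-4530, Add(822, 205)), -1) = Pow(Add(-4530, 1027), -1) = Pow(-3503, -1) = Rational(-1, 3503)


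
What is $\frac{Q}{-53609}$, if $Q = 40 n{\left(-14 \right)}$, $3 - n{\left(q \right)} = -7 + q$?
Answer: $- \frac{960}{53609} \approx -0.017907$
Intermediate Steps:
$n{\left(q \right)} = 10 - q$ ($n{\left(q \right)} = 3 - \left(-7 + q\right) = 10 - q$)
$Q = 960$ ($Q = 40 \left(10 - -14\right) = 40 \left(10 + 14\right) = 40 \cdot 24 = 960$)
$\frac{Q}{-53609} = \frac{960}{-53609} = 960 \left(- \frac{1}{53609}\right) = - \frac{960}{53609}$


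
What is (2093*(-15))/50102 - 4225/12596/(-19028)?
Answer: -6157477855/9826744208 ≈ -0.62660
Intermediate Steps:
(2093*(-15))/50102 - 4225/12596/(-19028) = -31395*1/50102 - 4225*1/12596*(-1/19028) = -2415/3854 - 4225/12596*(-1/19028) = -2415/3854 + 4225/239676688 = -6157477855/9826744208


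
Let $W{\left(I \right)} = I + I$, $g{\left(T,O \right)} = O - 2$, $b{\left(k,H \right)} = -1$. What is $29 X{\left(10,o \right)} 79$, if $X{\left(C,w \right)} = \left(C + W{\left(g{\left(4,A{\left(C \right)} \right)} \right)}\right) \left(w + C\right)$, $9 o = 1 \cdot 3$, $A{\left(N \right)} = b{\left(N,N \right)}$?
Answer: $\frac{284084}{3} \approx 94695.0$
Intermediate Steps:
$A{\left(N \right)} = -1$
$g{\left(T,O \right)} = -2 + O$ ($g{\left(T,O \right)} = O - 2 = -2 + O$)
$W{\left(I \right)} = 2 I$
$o = \frac{1}{3}$ ($o = \frac{1 \cdot 3}{9} = \frac{1}{9} \cdot 3 = \frac{1}{3} \approx 0.33333$)
$X{\left(C,w \right)} = \left(-6 + C\right) \left(C + w\right)$ ($X{\left(C,w \right)} = \left(C + 2 \left(-2 - 1\right)\right) \left(w + C\right) = \left(C + 2 \left(-3\right)\right) \left(C + w\right) = \left(C - 6\right) \left(C + w\right) = \left(-6 + C\right) \left(C + w\right)$)
$29 X{\left(10,o \right)} 79 = 29 \left(10^{2} - 60 - 2 + 10 \cdot \frac{1}{3}\right) 79 = 29 \left(100 - 60 - 2 + \frac{10}{3}\right) 79 = 29 \cdot \frac{124}{3} \cdot 79 = \frac{3596}{3} \cdot 79 = \frac{284084}{3}$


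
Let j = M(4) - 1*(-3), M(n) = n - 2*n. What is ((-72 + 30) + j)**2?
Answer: 1849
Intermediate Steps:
M(n) = -n
j = -1 (j = -1*4 - 1*(-3) = -4 + 3 = -1)
((-72 + 30) + j)**2 = ((-72 + 30) - 1)**2 = (-42 - 1)**2 = (-43)**2 = 1849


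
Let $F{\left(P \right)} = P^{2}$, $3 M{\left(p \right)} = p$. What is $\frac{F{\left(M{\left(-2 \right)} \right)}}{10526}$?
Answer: $\frac{2}{47367} \approx 4.2223 \cdot 10^{-5}$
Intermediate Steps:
$M{\left(p \right)} = \frac{p}{3}$
$\frac{F{\left(M{\left(-2 \right)} \right)}}{10526} = \frac{\left(\frac{1}{3} \left(-2\right)\right)^{2}}{10526} = \left(- \frac{2}{3}\right)^{2} \cdot \frac{1}{10526} = \frac{4}{9} \cdot \frac{1}{10526} = \frac{2}{47367}$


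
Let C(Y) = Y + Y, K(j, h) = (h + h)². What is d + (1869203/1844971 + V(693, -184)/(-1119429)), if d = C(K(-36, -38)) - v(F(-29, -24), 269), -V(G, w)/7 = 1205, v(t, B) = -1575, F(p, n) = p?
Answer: 27113485425920465/2065314041559 ≈ 13128.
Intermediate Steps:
V(G, w) = -8435 (V(G, w) = -7*1205 = -8435)
K(j, h) = 4*h² (K(j, h) = (2*h)² = 4*h²)
C(Y) = 2*Y
d = 13127 (d = 2*(4*(-38)²) - 1*(-1575) = 2*(4*1444) + 1575 = 2*5776 + 1575 = 11552 + 1575 = 13127)
d + (1869203/1844971 + V(693, -184)/(-1119429)) = 13127 + (1869203/1844971 - 8435/(-1119429)) = 13127 + (1869203*(1/1844971) - 8435*(-1/1119429)) = 13127 + (1869203/1844971 + 8435/1119429) = 13127 + 2108002375472/2065314041559 = 27113485425920465/2065314041559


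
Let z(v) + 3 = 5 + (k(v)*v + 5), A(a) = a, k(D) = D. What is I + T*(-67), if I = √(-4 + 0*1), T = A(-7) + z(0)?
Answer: 2*I ≈ 2.0*I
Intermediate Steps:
z(v) = 7 + v² (z(v) = -3 + (5 + (v*v + 5)) = -3 + (5 + (v² + 5)) = -3 + (5 + (5 + v²)) = -3 + (10 + v²) = 7 + v²)
T = 0 (T = -7 + (7 + 0²) = -7 + (7 + 0) = -7 + 7 = 0)
I = 2*I (I = √(-4 + 0) = √(-4) = 2*I ≈ 2.0*I)
I + T*(-67) = 2*I + 0*(-67) = 2*I + 0 = 2*I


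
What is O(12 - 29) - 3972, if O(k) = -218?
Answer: -4190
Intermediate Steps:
O(12 - 29) - 3972 = -218 - 3972 = -4190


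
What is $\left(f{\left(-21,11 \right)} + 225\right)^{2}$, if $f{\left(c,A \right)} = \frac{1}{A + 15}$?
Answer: $\frac{34234201}{676} \approx 50642.0$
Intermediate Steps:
$f{\left(c,A \right)} = \frac{1}{15 + A}$
$\left(f{\left(-21,11 \right)} + 225\right)^{2} = \left(\frac{1}{15 + 11} + 225\right)^{2} = \left(\frac{1}{26} + 225\right)^{2} = \left(\frac{5851}{26}\right)^{2} = \frac{34234201}{676}$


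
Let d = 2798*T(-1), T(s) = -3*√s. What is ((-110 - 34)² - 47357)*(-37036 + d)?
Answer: 985935356 + 223456674*I ≈ 9.8593e+8 + 2.2346e+8*I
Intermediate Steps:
d = -8394*I (d = 2798*(-3*I) = -8394*I ≈ -8394.0*I)
((-110 - 34)² - 47357)*(-37036 + d) = ((-110 - 34)² - 47357)*(-37036 - 8394*I) = ((-144)² - 47357)*(-37036 - 8394*I) = (20736 - 47357)*(-37036 - 8394*I) = -26621*(-37036 - 8394*I) = 985935356 + 223456674*I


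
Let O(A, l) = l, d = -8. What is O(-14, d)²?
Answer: 64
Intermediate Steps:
O(-14, d)² = (-8)² = 64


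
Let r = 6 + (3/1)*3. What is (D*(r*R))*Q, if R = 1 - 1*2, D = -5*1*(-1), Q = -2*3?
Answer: 450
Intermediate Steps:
Q = -6
D = 5 (D = -5*(-1) = 5)
r = 15 (r = 6 + (3*1)*3 = 6 + 3*3 = 6 + 9 = 15)
R = -1 (R = 1 - 2 = -1)
(D*(r*R))*Q = (5*(15*(-1)))*(-6) = (5*(-15))*(-6) = -75*(-6) = 450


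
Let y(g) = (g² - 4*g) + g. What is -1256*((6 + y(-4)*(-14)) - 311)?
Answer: 875432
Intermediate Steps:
y(g) = g² - 3*g
-1256*((6 + y(-4)*(-14)) - 311) = -1256*((6 - 4*(-3 - 4)*(-14)) - 311) = -1256*((6 - 4*(-7)*(-14)) - 311) = -1256*((6 + 28*(-14)) - 311) = -1256*((6 - 392) - 311) = -1256*(-386 - 311) = -1256*(-697) = 875432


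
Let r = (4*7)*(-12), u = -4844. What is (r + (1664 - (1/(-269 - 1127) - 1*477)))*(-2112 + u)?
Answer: -4381899159/349 ≈ -1.2556e+7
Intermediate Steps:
r = -336 (r = 28*(-12) = -336)
(r + (1664 - (1/(-269 - 1127) - 1*477)))*(-2112 + u) = (-336 + (1664 - (1/(-269 - 1127) - 1*477)))*(-2112 - 4844) = (-336 + (1664 - (1/(-1396) - 477)))*(-6956) = (-336 + (1664 - (-1/1396 - 477)))*(-6956) = (-336 + (1664 - 1*(-665893/1396)))*(-6956) = (-336 + (1664 + 665893/1396))*(-6956) = (-336 + 2988837/1396)*(-6956) = (2519781/1396)*(-6956) = -4381899159/349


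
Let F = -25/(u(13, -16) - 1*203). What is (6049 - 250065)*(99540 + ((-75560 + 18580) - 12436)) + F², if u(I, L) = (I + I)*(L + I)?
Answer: -580421621953999/78961 ≈ -7.3507e+9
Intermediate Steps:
u(I, L) = 2*I*(I + L) (u(I, L) = (2*I)*(I + L) = 2*I*(I + L))
F = 25/281 (F = -25/(2*13*(13 - 16) - 1*203) = -25/(2*13*(-3) - 203) = -25/(-78 - 203) = -25/(-281) = -25*(-1/281) = 25/281 ≈ 0.088968)
(6049 - 250065)*(99540 + ((-75560 + 18580) - 12436)) + F² = (6049 - 250065)*(99540 + ((-75560 + 18580) - 12436)) + (25/281)² = -244016*(99540 + (-56980 - 12436)) + 625/78961 = -244016*(99540 - 69416) + 625/78961 = -244016*30124 + 625/78961 = -7350737984 + 625/78961 = -580421621953999/78961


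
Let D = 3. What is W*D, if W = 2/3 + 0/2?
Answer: 2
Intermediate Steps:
W = ⅔ (W = 2*(⅓) + 0*(½) = ⅔ + 0 = ⅔ ≈ 0.66667)
W*D = (⅔)*3 = 2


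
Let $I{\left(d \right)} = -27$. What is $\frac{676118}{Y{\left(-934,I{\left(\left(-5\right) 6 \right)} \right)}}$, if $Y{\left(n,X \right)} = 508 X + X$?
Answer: $- \frac{676118}{13743} \approx -49.197$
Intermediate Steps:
$Y{\left(n,X \right)} = 509 X$
$\frac{676118}{Y{\left(-934,I{\left(\left(-5\right) 6 \right)} \right)}} = \frac{676118}{509 \left(-27\right)} = \frac{676118}{-13743} = 676118 \left(- \frac{1}{13743}\right) = - \frac{676118}{13743}$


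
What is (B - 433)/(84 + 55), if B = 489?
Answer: 56/139 ≈ 0.40288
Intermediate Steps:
(B - 433)/(84 + 55) = (489 - 433)/(84 + 55) = 56/139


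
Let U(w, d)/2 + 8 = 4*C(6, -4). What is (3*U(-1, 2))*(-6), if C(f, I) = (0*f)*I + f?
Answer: -576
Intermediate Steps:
C(f, I) = f (C(f, I) = 0*I + f = 0 + f = f)
U(w, d) = 32 (U(w, d) = -16 + 2*(4*6) = -16 + 2*24 = -16 + 48 = 32)
(3*U(-1, 2))*(-6) = (3*32)*(-6) = 96*(-6) = -576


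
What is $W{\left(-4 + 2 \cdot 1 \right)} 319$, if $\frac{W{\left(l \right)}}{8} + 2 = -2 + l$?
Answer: $-15312$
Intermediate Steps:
$W{\left(l \right)} = -32 + 8 l$ ($W{\left(l \right)} = -16 + 8 \left(-2 + l\right) = -16 + \left(-16 + 8 l\right) = -32 + 8 l$)
$W{\left(-4 + 2 \cdot 1 \right)} 319 = \left(-32 + 8 \left(-4 + 2 \cdot 1\right)\right) 319 = \left(-32 + 8 \left(-4 + 2\right)\right) 319 = \left(-32 + 8 \left(-2\right)\right) 319 = \left(-32 - 16\right) 319 = \left(-48\right) 319 = -15312$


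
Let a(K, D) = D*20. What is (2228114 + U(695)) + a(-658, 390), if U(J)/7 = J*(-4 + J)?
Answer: 5597629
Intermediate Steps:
a(K, D) = 20*D
U(J) = 7*J*(-4 + J) (U(J) = 7*(J*(-4 + J)) = 7*J*(-4 + J))
(2228114 + U(695)) + a(-658, 390) = (2228114 + 7*695*(-4 + 695)) + 20*390 = (2228114 + 7*695*691) + 7800 = (2228114 + 3361715) + 7800 = 5589829 + 7800 = 5597629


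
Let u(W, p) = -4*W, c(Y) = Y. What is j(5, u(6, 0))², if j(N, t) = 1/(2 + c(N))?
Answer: 1/49 ≈ 0.020408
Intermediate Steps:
j(N, t) = 1/(2 + N)
j(5, u(6, 0))² = (1/(2 + 5))² = (1/7)² = (⅐)² = 1/49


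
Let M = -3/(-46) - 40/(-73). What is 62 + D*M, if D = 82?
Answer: 188517/1679 ≈ 112.28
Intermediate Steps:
M = 2059/3358 (M = -3*(-1/46) - 40*(-1/73) = 3/46 + 40/73 = 2059/3358 ≈ 0.61316)
62 + D*M = 62 + 82*(2059/3358) = 62 + 84419/1679 = 188517/1679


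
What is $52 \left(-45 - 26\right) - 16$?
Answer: $-3708$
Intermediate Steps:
$52 \left(-45 - 26\right) - 16 = 52 \left(-71\right) - 16 = -3692 - 16 = -3708$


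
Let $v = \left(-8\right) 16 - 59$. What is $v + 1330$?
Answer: $1143$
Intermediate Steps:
$v = -187$ ($v = -128 - 59 = -187$)
$v + 1330 = -187 + 1330 = 1143$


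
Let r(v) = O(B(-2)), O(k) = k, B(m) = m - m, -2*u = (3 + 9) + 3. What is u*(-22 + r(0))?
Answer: 165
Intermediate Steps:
u = -15/2 (u = -((3 + 9) + 3)/2 = -(12 + 3)/2 = -½*15 = -15/2 ≈ -7.5000)
B(m) = 0
r(v) = 0
u*(-22 + r(0)) = -15*(-22 + 0)/2 = -15/2*(-22) = 165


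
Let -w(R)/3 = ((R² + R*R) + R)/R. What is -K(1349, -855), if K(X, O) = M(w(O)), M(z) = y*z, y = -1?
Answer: 5127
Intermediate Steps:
w(R) = -3*(R + 2*R²)/R (w(R) = -3*((R² + R*R) + R)/R = -3*((R² + R²) + R)/R = -3*(2*R² + R)/R = -3*(R + 2*R²)/R)
M(z) = -z
K(X, O) = 3 + 6*O (K(X, O) = -(-3 - 6*O) = 3 + 6*O)
-K(1349, -855) = -(3 + 6*(-855)) = -(3 - 5130) = -1*(-5127) = 5127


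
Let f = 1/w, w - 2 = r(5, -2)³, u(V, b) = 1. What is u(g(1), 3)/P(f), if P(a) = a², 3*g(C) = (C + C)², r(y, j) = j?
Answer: 36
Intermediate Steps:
g(C) = 4*C²/3 (g(C) = (C + C)²/3 = (2*C)²/3 = (4*C²)/3 = 4*C²/3)
w = -6 (w = 2 + (-2)³ = 2 - 8 = -6)
f = -⅙ (f = 1/(-6) = -⅙ ≈ -0.16667)
u(g(1), 3)/P(f) = 1/(-⅙)² = 1/(1/36) = 1*36 = 36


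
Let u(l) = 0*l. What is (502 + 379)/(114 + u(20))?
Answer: 881/114 ≈ 7.7281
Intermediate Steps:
u(l) = 0
(502 + 379)/(114 + u(20)) = (502 + 379)/(114 + 0) = 881/114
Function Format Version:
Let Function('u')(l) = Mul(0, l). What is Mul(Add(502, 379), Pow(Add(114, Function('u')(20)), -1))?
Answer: Rational(881, 114) ≈ 7.7281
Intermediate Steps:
Function('u')(l) = 0
Mul(Add(502, 379), Pow(Add(114, Function('u')(20)), -1)) = Mul(Add(502, 379), Pow(Add(114, 0), -1)) = Mul(881, Pow(114, -1)) = Mul(881, Rational(1, 114)) = Rational(881, 114)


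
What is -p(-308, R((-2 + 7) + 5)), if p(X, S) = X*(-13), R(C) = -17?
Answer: -4004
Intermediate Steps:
p(X, S) = -13*X
-p(-308, R((-2 + 7) + 5)) = -(-13)*(-308) = -1*4004 = -4004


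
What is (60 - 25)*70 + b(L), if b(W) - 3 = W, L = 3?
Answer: 2456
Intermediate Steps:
b(W) = 3 + W
(60 - 25)*70 + b(L) = (60 - 25)*70 + (3 + 3) = 35*70 + 6 = 2450 + 6 = 2456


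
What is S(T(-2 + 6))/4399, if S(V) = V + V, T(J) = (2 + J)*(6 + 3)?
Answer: 108/4399 ≈ 0.024551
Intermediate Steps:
T(J) = 18 + 9*J (T(J) = (2 + J)*9 = 18 + 9*J)
S(V) = 2*V
S(T(-2 + 6))/4399 = (2*(18 + 9*(-2 + 6)))/4399 = (2*(18 + 9*4))*(1/4399) = (2*(18 + 36))*(1/4399) = (2*54)*(1/4399) = 108*(1/4399) = 108/4399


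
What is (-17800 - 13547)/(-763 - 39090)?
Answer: 31347/39853 ≈ 0.78657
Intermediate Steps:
(-17800 - 13547)/(-763 - 39090) = -31347/(-39853) = -31347*(-1/39853) = 31347/39853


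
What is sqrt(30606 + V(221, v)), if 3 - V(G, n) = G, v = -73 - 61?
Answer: 2*sqrt(7597) ≈ 174.32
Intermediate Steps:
v = -134
V(G, n) = 3 - G
sqrt(30606 + V(221, v)) = sqrt(30606 + (3 - 1*221)) = sqrt(30606 + (3 - 221)) = sqrt(30606 - 218) = sqrt(30388) = 2*sqrt(7597)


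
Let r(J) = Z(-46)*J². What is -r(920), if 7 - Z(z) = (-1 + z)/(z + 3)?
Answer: -214985600/43 ≈ -4.9997e+6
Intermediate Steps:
Z(z) = 7 - (-1 + z)/(3 + z) (Z(z) = 7 - (-1 + z)/(z + 3) = 7 - (-1 + z)/(3 + z))
r(J) = 254*J²/43 (r(J) = (2*(11 + 3*(-46))/(3 - 46))*J² = (2*(11 - 138)/(-43))*J² = (2*(-1/43)*(-127))*J² = 254*J²/43)
-r(920) = -254*920²/43 = -254*846400/43 = -1*214985600/43 = -214985600/43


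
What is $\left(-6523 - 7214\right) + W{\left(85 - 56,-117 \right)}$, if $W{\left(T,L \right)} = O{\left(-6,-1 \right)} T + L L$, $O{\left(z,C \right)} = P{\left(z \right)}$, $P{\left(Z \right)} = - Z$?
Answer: $126$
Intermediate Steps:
$O{\left(z,C \right)} = - z$
$W{\left(T,L \right)} = L^{2} + 6 T$ ($W{\left(T,L \right)} = \left(-1\right) \left(-6\right) T + L L = 6 T + L^{2} = L^{2} + 6 T$)
$\left(-6523 - 7214\right) + W{\left(85 - 56,-117 \right)} = \left(-6523 - 7214\right) + \left(\left(-117\right)^{2} + 6 \left(85 - 56\right)\right) = -13737 + \left(13689 + 6 \left(85 - 56\right)\right) = -13737 + \left(13689 + 6 \cdot 29\right) = -13737 + \left(13689 + 174\right) = -13737 + 13863 = 126$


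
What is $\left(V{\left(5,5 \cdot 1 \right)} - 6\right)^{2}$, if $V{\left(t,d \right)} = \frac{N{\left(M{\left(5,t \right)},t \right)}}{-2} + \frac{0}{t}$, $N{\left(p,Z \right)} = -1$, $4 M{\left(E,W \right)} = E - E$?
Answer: $\frac{121}{4} \approx 30.25$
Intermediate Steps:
$M{\left(E,W \right)} = 0$ ($M{\left(E,W \right)} = \frac{E - E}{4} = \frac{1}{4} \cdot 0 = 0$)
$V{\left(t,d \right)} = \frac{1}{2}$ ($V{\left(t,d \right)} = - \frac{1}{-2} + \frac{0}{t} = \left(-1\right) \left(- \frac{1}{2}\right) + 0 = \frac{1}{2} + 0 = \frac{1}{2}$)
$\left(V{\left(5,5 \cdot 1 \right)} - 6\right)^{2} = \left(\frac{1}{2} - 6\right)^{2} = \left(- \frac{11}{2}\right)^{2} = \frac{121}{4}$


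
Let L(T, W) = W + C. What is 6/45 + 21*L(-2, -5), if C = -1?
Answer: -1888/15 ≈ -125.87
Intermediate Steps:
L(T, W) = -1 + W (L(T, W) = W - 1 = -1 + W)
6/45 + 21*L(-2, -5) = 6/45 + 21*(-1 - 5) = 6*(1/45) + 21*(-6) = 2/15 - 126 = -1888/15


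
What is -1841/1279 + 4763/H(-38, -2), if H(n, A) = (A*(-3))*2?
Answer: 6069785/15348 ≈ 395.48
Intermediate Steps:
H(n, A) = -6*A (H(n, A) = -3*A*2 = -6*A)
-1841/1279 + 4763/H(-38, -2) = -1841/1279 + 4763/((-6*(-2))) = -1841*1/1279 + 4763/12 = -1841/1279 + 4763*(1/12) = -1841/1279 + 4763/12 = 6069785/15348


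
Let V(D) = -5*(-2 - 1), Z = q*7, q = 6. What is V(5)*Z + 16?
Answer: 646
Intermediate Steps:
Z = 42 (Z = 6*7 = 42)
V(D) = 15 (V(D) = -5*(-3) = 15)
V(5)*Z + 16 = 15*42 + 16 = 630 + 16 = 646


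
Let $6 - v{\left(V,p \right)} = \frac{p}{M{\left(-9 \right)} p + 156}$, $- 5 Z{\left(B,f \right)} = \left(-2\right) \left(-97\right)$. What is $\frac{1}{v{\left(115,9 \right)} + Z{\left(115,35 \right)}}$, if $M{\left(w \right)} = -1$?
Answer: $- \frac{245}{8051} \approx -0.030431$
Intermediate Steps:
$Z{\left(B,f \right)} = - \frac{194}{5}$ ($Z{\left(B,f \right)} = - \frac{\left(-2\right) \left(-97\right)}{5} = \left(- \frac{1}{5}\right) 194 = - \frac{194}{5}$)
$v{\left(V,p \right)} = 6 - \frac{p}{156 - p}$ ($v{\left(V,p \right)} = 6 - \frac{p}{- p + 156} = 6 - \frac{p}{156 - p}$)
$\frac{1}{v{\left(115,9 \right)} + Z{\left(115,35 \right)}} = \frac{1}{\frac{936 - 63}{156 - 9} - \frac{194}{5}} = \frac{1}{\frac{1}{147} \cdot 873 - \frac{194}{5}} = \frac{1}{\frac{291}{49} - \frac{194}{5}} = \frac{1}{- \frac{8051}{245}} = - \frac{245}{8051}$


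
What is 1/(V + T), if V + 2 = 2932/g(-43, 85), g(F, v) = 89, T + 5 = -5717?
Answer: -89/506504 ≈ -0.00017571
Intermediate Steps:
T = -5722 (T = -5 - 5717 = -5722)
V = 2754/89 (V = -2 + 2932/89 = 2754/89 ≈ 30.944)
1/(V + T) = 1/(2754/89 - 5722) = 1/(-506504/89) = -89/506504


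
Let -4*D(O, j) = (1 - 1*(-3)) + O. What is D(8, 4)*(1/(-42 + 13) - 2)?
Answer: 177/29 ≈ 6.1034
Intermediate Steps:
D(O, j) = -1 - O/4 (D(O, j) = -((1 - 1*(-3)) + O)/4 = -((1 + 3) + O)/4 = -(4 + O)/4 = -1 - O/4)
D(8, 4)*(1/(-42 + 13) - 2) = (-1 - 1/4*8)*(1/(-42 + 13) - 2) = (-1 - 2)*(1/(-29) - 2) = -3*(-1/29 - 2) = -3*(-59/29) = 177/29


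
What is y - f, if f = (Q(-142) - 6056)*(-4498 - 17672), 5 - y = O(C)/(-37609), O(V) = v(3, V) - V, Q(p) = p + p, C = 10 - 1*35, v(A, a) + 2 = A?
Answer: -406633700933/2893 ≈ -1.4056e+8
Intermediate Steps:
v(A, a) = -2 + A
C = -25 (C = 10 - 35 = -25)
Q(p) = 2*p
O(V) = 1 - V (O(V) = (-2 + 3) - V = 1 - V)
y = 14467/2893 (y = 5 - (1 - 1*(-25))/(-37609) = 5 - (1 + 25)*(-1)/37609 = 5 - 26*(-1)/37609 = 5 - 1*(-2/2893) = 5 + 2/2893 = 14467/2893 ≈ 5.0007)
f = 140557800 (f = (2*(-142) - 6056)*(-4498 - 17672) = (-284 - 6056)*(-22170) = -6340*(-22170) = 140557800)
y - f = 14467/2893 - 1*140557800 = 14467/2893 - 140557800 = -406633700933/2893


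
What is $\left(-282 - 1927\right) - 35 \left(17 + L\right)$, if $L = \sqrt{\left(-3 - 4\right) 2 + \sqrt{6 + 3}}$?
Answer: $-2804 - 35 i \sqrt{11} \approx -2804.0 - 116.08 i$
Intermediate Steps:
$L = i \sqrt{11}$ ($L = \sqrt{\left(-7\right) 2 + \sqrt{9}} = \sqrt{-14 + 3} = \sqrt{-11} = i \sqrt{11} \approx 3.3166 i$)
$\left(-282 - 1927\right) - 35 \left(17 + L\right) = \left(-282 - 1927\right) - 35 \left(17 + i \sqrt{11}\right) = \left(-282 - 1927\right) - \left(595 + 35 i \sqrt{11}\right) = -2209 - \left(595 + 35 i \sqrt{11}\right) = -2804 - 35 i \sqrt{11}$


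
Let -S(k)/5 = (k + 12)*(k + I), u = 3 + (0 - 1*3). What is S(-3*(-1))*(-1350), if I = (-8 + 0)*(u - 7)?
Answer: 5973750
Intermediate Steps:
u = 0 (u = 3 + (0 - 3) = 3 - 3 = 0)
I = 56 (I = (-8 + 0)*(0 - 7) = -8*(-7) = 56)
S(k) = -5*(12 + k)*(56 + k) (S(k) = -5*(k + 12)*(k + 56) = -5*(12 + k)*(56 + k))
S(-3*(-1))*(-1350) = (-3360 - (-1020)*(-1) - 5*(-3*(-1))**2)*(-1350) = (-3360 - 340*3 - 5*3**2)*(-1350) = (-3360 - 1020 - 5*9)*(-1350) = (-3360 - 1020 - 45)*(-1350) = -4425*(-1350) = 5973750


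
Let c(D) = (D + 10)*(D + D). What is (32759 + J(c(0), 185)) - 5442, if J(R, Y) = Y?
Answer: 27502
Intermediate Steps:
c(D) = 2*D*(10 + D) (c(D) = (10 + D)*(2*D) = 2*D*(10 + D))
(32759 + J(c(0), 185)) - 5442 = (32759 + 185) - 5442 = 32944 - 5442 = 27502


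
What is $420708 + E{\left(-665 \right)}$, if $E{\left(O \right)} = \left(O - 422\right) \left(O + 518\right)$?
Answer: $580497$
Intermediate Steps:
$E{\left(O \right)} = \left(-422 + O\right) \left(518 + O\right)$
$420708 + E{\left(-665 \right)} = 420708 + \left(-218596 + \left(-665\right)^{2} + 96 \left(-665\right)\right) = 420708 - -159789 = 420708 + 159789 = 580497$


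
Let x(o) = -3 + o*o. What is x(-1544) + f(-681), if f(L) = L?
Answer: 2383252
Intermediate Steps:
x(o) = -3 + o²
x(-1544) + f(-681) = (-3 + (-1544)²) - 681 = (-3 + 2383936) - 681 = 2383933 - 681 = 2383252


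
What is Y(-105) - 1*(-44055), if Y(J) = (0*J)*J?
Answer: 44055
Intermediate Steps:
Y(J) = 0 (Y(J) = 0*J = 0)
Y(-105) - 1*(-44055) = 0 - 1*(-44055) = 0 + 44055 = 44055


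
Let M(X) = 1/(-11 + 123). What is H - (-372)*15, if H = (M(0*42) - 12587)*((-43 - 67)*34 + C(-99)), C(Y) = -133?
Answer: 5460559599/112 ≈ 4.8755e+7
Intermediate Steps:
M(X) = 1/112
H = 5459934639/112 (H = (1/112 - 12587)*((-43 - 67)*34 - 133) = -1409743*(-110*34 - 133)/112 = -1409743*(-3740 - 133)/112 = -1409743/112*(-3873) = 5459934639/112 ≈ 4.8749e+7)
H - (-372)*15 = 5459934639/112 - (-372)*15 = 5459934639/112 - 1*(-5580) = 5459934639/112 + 5580 = 5460559599/112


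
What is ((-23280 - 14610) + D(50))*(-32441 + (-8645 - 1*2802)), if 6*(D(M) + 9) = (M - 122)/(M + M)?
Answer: 41582914464/25 ≈ 1.6633e+9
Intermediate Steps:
D(M) = -9 + (-122 + M)/(12*M) (D(M) = -9 + ((M - 122)/(M + M))/6 = -9 + ((-122 + M)/((2*M)))/6 = -9 + ((-122 + M)*(1/(2*M)))/6 = -9 + ((-122 + M)/(2*M))/6 = -9 + (-122 + M)/(12*M))
((-23280 - 14610) + D(50))*(-32441 + (-8645 - 1*2802)) = ((-23280 - 14610) + (1/12)*(-122 - 107*50)/50)*(-32441 + (-8645 - 1*2802)) = (-37890 + (1/12)*(1/50)*(-122 - 5350))*(-32441 + (-8645 - 2802)) = (-37890 + (1/12)*(1/50)*(-5472))*(-32441 - 11447) = (-37890 - 228/25)*(-43888) = -947478/25*(-43888) = 41582914464/25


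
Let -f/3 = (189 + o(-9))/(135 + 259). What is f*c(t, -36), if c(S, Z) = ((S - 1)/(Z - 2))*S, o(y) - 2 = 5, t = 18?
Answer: 44982/3743 ≈ 12.018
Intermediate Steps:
o(y) = 7 (o(y) = 2 + 5 = 7)
c(S, Z) = S*(-1 + S)/(-2 + Z) (c(S, Z) = ((-1 + S)/(-2 + Z))*S = S*(-1 + S)/(-2 + Z))
f = -294/197 (f = -3*(189 + 7)/(135 + 259) = -588/394 = -3*98/197 = -294/197 ≈ -1.4924)
f*c(t, -36) = -5292*(-1 + 18)/(197*(-2 - 36)) = -5292*17/(197*(-38)) = -5292*(-1)*17/(197*38) = -294/197*(-153/19) = 44982/3743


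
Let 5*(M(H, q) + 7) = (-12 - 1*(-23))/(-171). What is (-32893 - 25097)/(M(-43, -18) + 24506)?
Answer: -24790725/10473317 ≈ -2.3670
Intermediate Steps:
M(H, q) = -5996/855 (M(H, q) = -7 + ((-12 - 1*(-23))/(-171))/5 = -7 + ((-12 + 23)*(-1/171))/5 = -7 + (11*(-1/171))/5 = -7 + (⅕)*(-11/171) = -7 - 11/855 = -5996/855)
(-32893 - 25097)/(M(-43, -18) + 24506) = (-32893 - 25097)/(-5996/855 + 24506) = -57990/20946634/855 = -57990*855/20946634 = -24790725/10473317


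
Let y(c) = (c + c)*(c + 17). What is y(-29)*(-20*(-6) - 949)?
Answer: -576984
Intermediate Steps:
y(c) = 2*c*(17 + c) (y(c) = (2*c)*(17 + c) = 2*c*(17 + c))
y(-29)*(-20*(-6) - 949) = (2*(-29)*(17 - 29))*(-20*(-6) - 949) = (2*(-29)*(-12))*(120 - 949) = 696*(-829) = -576984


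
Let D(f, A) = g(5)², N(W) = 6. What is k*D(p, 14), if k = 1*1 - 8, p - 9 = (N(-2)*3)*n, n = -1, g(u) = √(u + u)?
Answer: -70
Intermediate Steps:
g(u) = √2*√u (g(u) = √(2*u) = √2*√u)
p = -9 (p = 9 + (6*3)*(-1) = 9 + 18*(-1) = 9 - 18 = -9)
D(f, A) = 10 (D(f, A) = (√2*√5)² = (√10)² = 10)
k = -7 (k = 1 - 8 = -7)
k*D(p, 14) = -7*10 = -70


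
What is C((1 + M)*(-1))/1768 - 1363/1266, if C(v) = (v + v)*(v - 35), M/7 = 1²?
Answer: -192347/279786 ≈ -0.68748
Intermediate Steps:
M = 7 (M = 7*1² = 7*1 = 7)
C(v) = 2*v*(-35 + v) (C(v) = (2*v)*(-35 + v) = 2*v*(-35 + v))
C((1 + M)*(-1))/1768 - 1363/1266 = (2*((1 + 7)*(-1))*(-35 + (1 + 7)*(-1)))/1768 - 1363/1266 = (2*(8*(-1))*(-35 + 8*(-1)))*(1/1768) - 1363*1/1266 = (2*(-8)*(-35 - 8))*(1/1768) - 1363/1266 = (2*(-8)*(-43))*(1/1768) - 1363/1266 = 688*(1/1768) - 1363/1266 = 86/221 - 1363/1266 = -192347/279786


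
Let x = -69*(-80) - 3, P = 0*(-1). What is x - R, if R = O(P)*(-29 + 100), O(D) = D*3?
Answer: 5517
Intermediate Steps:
P = 0
O(D) = 3*D
R = 0 (R = (3*0)*(-29 + 100) = 0*71 = 0)
x = 5517 (x = 5520 - 3 = 5517)
x - R = 5517 - 1*0 = 5517 + 0 = 5517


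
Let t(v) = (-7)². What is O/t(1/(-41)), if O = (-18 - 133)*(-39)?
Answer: 5889/49 ≈ 120.18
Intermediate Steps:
t(v) = 49
O = 5889 (O = -151*(-39) = 5889)
O/t(1/(-41)) = 5889/49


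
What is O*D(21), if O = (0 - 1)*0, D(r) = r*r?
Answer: 0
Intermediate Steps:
D(r) = r²
O = 0 (O = -1*0 = 0)
O*D(21) = 0*21² = 0*441 = 0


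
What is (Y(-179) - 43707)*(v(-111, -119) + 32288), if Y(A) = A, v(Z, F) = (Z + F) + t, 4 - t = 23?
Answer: -1406063554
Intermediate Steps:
t = -19 (t = 4 - 1*23 = 4 - 23 = -19)
v(Z, F) = -19 + F + Z (v(Z, F) = (Z + F) - 19 = (F + Z) - 19 = -19 + F + Z)
(Y(-179) - 43707)*(v(-111, -119) + 32288) = (-179 - 43707)*((-19 - 119 - 111) + 32288) = -43886*(-249 + 32288) = -43886*32039 = -1406063554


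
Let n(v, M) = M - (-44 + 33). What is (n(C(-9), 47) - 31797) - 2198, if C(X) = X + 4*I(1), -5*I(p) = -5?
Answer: -33937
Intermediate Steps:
I(p) = 1 (I(p) = -⅕*(-5) = 1)
C(X) = 4 + X (C(X) = X + 4*1 = X + 4 = 4 + X)
n(v, M) = 11 + M (n(v, M) = M - 1*(-11) = M + 11 = 11 + M)
(n(C(-9), 47) - 31797) - 2198 = ((11 + 47) - 31797) - 2198 = (58 - 31797) - 2198 = -31739 - 2198 = -33937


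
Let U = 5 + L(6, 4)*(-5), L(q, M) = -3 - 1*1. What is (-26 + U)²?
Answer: 1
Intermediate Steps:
L(q, M) = -4 (L(q, M) = -3 - 1 = -4)
U = 25 (U = 5 - 4*(-5) = 5 + 20 = 25)
(-26 + U)² = (-26 + 25)² = (-1)² = 1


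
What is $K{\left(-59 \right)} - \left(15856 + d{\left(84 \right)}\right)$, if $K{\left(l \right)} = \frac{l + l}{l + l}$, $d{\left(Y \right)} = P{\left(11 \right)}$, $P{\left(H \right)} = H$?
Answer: $-15866$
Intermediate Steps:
$d{\left(Y \right)} = 11$
$K{\left(l \right)} = 1$ ($K{\left(l \right)} = \frac{2 l}{2 l} = 2 l \frac{1}{2 l} = 1$)
$K{\left(-59 \right)} - \left(15856 + d{\left(84 \right)}\right) = 1 - 15867 = -15866$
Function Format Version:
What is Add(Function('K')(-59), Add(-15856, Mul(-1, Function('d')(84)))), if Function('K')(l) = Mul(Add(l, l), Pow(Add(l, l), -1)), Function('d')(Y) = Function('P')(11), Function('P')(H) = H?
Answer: -15866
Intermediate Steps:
Function('d')(Y) = 11
Function('K')(l) = 1 (Function('K')(l) = Mul(Mul(2, l), Pow(Mul(2, l), -1)) = Mul(Mul(2, l), Mul(Rational(1, 2), Pow(l, -1))) = 1)
Add(Function('K')(-59), Add(-15856, Mul(-1, Function('d')(84)))) = Add(1, Add(-15856, Mul(-1, 11))) = Add(1, Add(-15856, -11)) = Add(1, -15867) = -15866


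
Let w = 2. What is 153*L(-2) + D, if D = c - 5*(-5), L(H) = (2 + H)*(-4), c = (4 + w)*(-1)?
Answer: 19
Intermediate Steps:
c = -6 (c = (4 + 2)*(-1) = 6*(-1) = -6)
L(H) = -8 - 4*H
D = 19 (D = -6 - 5*(-5) = -6 + 25 = 19)
153*L(-2) + D = 153*(-8 - 4*(-2)) + 19 = 153*(-8 + 8) + 19 = 153*0 + 19 = 0 + 19 = 19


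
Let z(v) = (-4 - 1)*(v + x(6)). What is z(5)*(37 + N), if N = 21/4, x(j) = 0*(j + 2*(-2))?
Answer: -4225/4 ≈ -1056.3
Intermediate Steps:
x(j) = 0 (x(j) = 0*(j - 4) = 0*(-4 + j) = 0)
N = 21/4 (N = 21*(¼) = 21/4 ≈ 5.2500)
z(v) = -5*v (z(v) = (-4 - 1)*(v + 0) = -5*v)
z(5)*(37 + N) = (-5*5)*(37 + 21/4) = -25*169/4 = -4225/4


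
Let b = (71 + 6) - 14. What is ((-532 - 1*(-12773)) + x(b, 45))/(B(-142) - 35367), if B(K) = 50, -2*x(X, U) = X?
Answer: -24419/70634 ≈ -0.34571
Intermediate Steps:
b = 63 (b = 77 - 14 = 63)
x(X, U) = -X/2
((-532 - 1*(-12773)) + x(b, 45))/(B(-142) - 35367) = ((-532 - 1*(-12773)) - 1/2*63)/(50 - 35367) = ((-532 + 12773) - 63/2)/(-35317) = (12241 - 63/2)*(-1/35317) = (24419/2)*(-1/35317) = -24419/70634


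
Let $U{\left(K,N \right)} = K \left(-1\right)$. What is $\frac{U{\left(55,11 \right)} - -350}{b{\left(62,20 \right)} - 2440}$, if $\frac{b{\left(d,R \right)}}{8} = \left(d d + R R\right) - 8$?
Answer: $\frac{295}{31448} \approx 0.0093806$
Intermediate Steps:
$b{\left(d,R \right)} = -64 + 8 R^{2} + 8 d^{2}$ ($b{\left(d,R \right)} = 8 \left(\left(d d + R R\right) - 8\right) = 8 \left(\left(d^{2} + R^{2}\right) - 8\right) = 8 \left(\left(R^{2} + d^{2}\right) - 8\right) = 8 \left(-8 + R^{2} + d^{2}\right) = -64 + 8 R^{2} + 8 d^{2}$)
$U{\left(K,N \right)} = - K$
$\frac{U{\left(55,11 \right)} - -350}{b{\left(62,20 \right)} - 2440} = \frac{\left(-1\right) 55 - -350}{\left(-64 + 8 \cdot 20^{2} + 8 \cdot 62^{2}\right) - 2440} = \frac{-55 + 350}{\left(-64 + 8 \cdot 400 + 8 \cdot 3844\right) - 2440} = \frac{295}{\left(-64 + 3200 + 30752\right) - 2440} = \frac{295}{33888 - 2440} = \frac{295}{31448}$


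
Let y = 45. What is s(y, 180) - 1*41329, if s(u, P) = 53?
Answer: -41276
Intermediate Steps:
s(y, 180) - 1*41329 = 53 - 1*41329 = 53 - 41329 = -41276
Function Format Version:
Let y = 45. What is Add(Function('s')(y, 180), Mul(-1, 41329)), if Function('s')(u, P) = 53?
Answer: -41276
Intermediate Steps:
Add(Function('s')(y, 180), Mul(-1, 41329)) = Add(53, Mul(-1, 41329)) = Add(53, -41329) = -41276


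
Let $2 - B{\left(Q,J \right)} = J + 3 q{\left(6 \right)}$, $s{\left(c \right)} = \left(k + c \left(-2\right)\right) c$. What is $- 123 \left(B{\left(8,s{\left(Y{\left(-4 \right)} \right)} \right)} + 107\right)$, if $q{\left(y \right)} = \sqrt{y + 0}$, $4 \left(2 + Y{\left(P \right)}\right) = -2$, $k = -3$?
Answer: $-14022 + 369 \sqrt{6} \approx -13118.0$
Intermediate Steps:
$Y{\left(P \right)} = - \frac{5}{2}$ ($Y{\left(P \right)} = -2 + \frac{1}{4} \left(-2\right) = -2 - \frac{1}{2} = - \frac{5}{2}$)
$s{\left(c \right)} = c \left(-3 - 2 c\right)$ ($s{\left(c \right)} = \left(-3 + c \left(-2\right)\right) c = \left(-3 - 2 c\right) c = c \left(-3 - 2 c\right)$)
$q{\left(y \right)} = \sqrt{y}$
$B{\left(Q,J \right)} = 2 - J - 3 \sqrt{6}$ ($B{\left(Q,J \right)} = 2 - \left(J + 3 \sqrt{6}\right) = 2 - J - 3 \sqrt{6}$)
$- 123 \left(B{\left(8,s{\left(Y{\left(-4 \right)} \right)} \right)} + 107\right) = - 123 \left(\left(2 - \left(-1\right) \left(- \frac{5}{2}\right) \left(3 + 2 \left(- \frac{5}{2}\right)\right) - 3 \sqrt{6}\right) + 107\right) = - 123 \left(\left(2 - \left(-1\right) \left(- \frac{5}{2}\right) \left(3 - 5\right) - 3 \sqrt{6}\right) + 107\right) = - 123 \left(\left(2 - \left(-1\right) \left(- \frac{5}{2}\right) \left(-2\right) - 3 \sqrt{6}\right) + 107\right) = - 123 \left(\left(2 - -5 - 3 \sqrt{6}\right) + 107\right) = - 123 \left(\left(2 + 5 - 3 \sqrt{6}\right) + 107\right) = - 123 \left(\left(7 - 3 \sqrt{6}\right) + 107\right) = - 123 \left(114 - 3 \sqrt{6}\right) = -14022 + 369 \sqrt{6}$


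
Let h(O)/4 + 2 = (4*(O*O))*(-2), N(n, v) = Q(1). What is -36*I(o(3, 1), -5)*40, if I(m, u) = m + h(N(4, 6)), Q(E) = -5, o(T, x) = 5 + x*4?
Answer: 1150560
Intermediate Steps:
o(T, x) = 5 + 4*x
N(n, v) = -5
h(O) = -8 - 32*O**2 (h(O) = -8 + 4*((4*(O*O))*(-2)) = -8 + 4*((4*O**2)*(-2)) = -8 + 4*(-8*O**2) = -8 - 32*O**2)
I(m, u) = -808 + m (I(m, u) = m + (-8 - 32*(-5)**2) = m + (-8 - 32*25) = m + (-8 - 800) = m - 808 = -808 + m)
-36*I(o(3, 1), -5)*40 = -36*(-808 + (5 + 4*1))*40 = -36*(-808 + (5 + 4))*40 = -36*(-808 + 9)*40 = -36*(-799)*40 = 28764*40 = 1150560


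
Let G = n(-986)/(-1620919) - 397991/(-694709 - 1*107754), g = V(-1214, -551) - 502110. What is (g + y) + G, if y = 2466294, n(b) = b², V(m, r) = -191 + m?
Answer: 2553040532801773144/1300727523497 ≈ 1.9628e+6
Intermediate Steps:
g = -503515 (g = (-191 - 1214) - 502110 = -1405 - 502110 = -503515)
G = -135040145019/1300727523497 (G = (-986)²/(-1620919) - 397991/(-694709 - 1*107754) = 972196*(-1/1620919) - 397991/(-694709 - 107754) = -972196/1620919 - 397991/(-802463) = -972196/1620919 - 397991*(-1/802463) = -972196/1620919 + 397991/802463 = -135040145019/1300727523497 ≈ -0.10382)
(g + y) + G = (-503515 + 2466294) - 135040145019/1300727523497 = 1962779 - 135040145019/1300727523497 = 2553040532801773144/1300727523497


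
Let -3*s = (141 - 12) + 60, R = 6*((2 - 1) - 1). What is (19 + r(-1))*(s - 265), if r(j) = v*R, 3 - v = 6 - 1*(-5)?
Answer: -6232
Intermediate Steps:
R = 0 (R = 6*(1 - 1) = 6*0 = 0)
v = -8 (v = 3 - (6 - 1*(-5)) = 3 - (6 + 5) = 3 - 1*11 = 3 - 11 = -8)
s = -63 (s = -((141 - 12) + 60)/3 = -(129 + 60)/3 = -⅓*189 = -63)
r(j) = 0 (r(j) = -8*0 = 0)
(19 + r(-1))*(s - 265) = (19 + 0)*(-63 - 265) = 19*(-328) = -6232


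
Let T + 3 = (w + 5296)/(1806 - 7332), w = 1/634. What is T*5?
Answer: -69340585/3503484 ≈ -19.792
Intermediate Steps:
w = 1/634 ≈ 0.0015773
T = -13868117/3503484 (T = -3 + (1/634 + 5296)/(1806 - 7332) = -3 + (3357665/634)/(-5526) = -3 + (3357665/634)*(-1/5526) = -3 - 3357665/3503484 = -13868117/3503484 ≈ -3.9584)
T*5 = -13868117/3503484*5 = -69340585/3503484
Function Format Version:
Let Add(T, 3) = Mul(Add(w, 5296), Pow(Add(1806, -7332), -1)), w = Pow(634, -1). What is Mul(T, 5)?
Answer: Rational(-69340585, 3503484) ≈ -19.792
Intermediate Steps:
w = Rational(1, 634) ≈ 0.0015773
T = Rational(-13868117, 3503484) (T = Add(-3, Mul(Add(Rational(1, 634), 5296), Pow(Add(1806, -7332), -1))) = Add(-3, Mul(Rational(3357665, 634), Pow(-5526, -1))) = Add(-3, Mul(Rational(3357665, 634), Rational(-1, 5526))) = Add(-3, Rational(-3357665, 3503484)) = Rational(-13868117, 3503484) ≈ -3.9584)
Mul(T, 5) = Mul(Rational(-13868117, 3503484), 5) = Rational(-69340585, 3503484)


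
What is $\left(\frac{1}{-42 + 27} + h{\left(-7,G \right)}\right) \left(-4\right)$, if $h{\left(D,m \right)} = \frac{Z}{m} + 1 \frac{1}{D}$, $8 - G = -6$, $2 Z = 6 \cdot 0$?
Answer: $\frac{88}{105} \approx 0.83809$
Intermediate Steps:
$Z = 0$ ($Z = \frac{6 \cdot 0}{2} = \frac{1}{2} \cdot 0 = 0$)
$G = 14$ ($G = 8 - -6 = 8 + 6 = 14$)
$h{\left(D,m \right)} = \frac{1}{D}$ ($h{\left(D,m \right)} = \frac{0}{m} + 1 \frac{1}{D} = 0 + \frac{1}{D} = \frac{1}{D}$)
$\left(\frac{1}{-42 + 27} + h{\left(-7,G \right)}\right) \left(-4\right) = \left(\frac{1}{-42 + 27} + \frac{1}{-7}\right) \left(-4\right) = \left(\frac{1}{-15} - \frac{1}{7}\right) \left(-4\right) = \left(- \frac{1}{15} - \frac{1}{7}\right) \left(-4\right) = \left(- \frac{22}{105}\right) \left(-4\right) = \frac{88}{105}$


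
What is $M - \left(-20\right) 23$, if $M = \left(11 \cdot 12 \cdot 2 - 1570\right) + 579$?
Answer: $-267$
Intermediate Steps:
$M = -727$ ($M = \left(132 \cdot 2 - 1570\right) + 579 = \left(264 - 1570\right) + 579 = -1306 + 579 = -727$)
$M - \left(-20\right) 23 = -727 - \left(-20\right) 23 = -727 - -460 = -727 + 460 = -267$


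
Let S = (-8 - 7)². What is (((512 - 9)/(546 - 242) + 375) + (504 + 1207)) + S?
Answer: 703047/304 ≈ 2312.7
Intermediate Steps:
S = 225 (S = (-15)² = 225)
(((512 - 9)/(546 - 242) + 375) + (504 + 1207)) + S = (((512 - 9)/(546 - 242) + 375) + (504 + 1207)) + 225 = ((503/304 + 375) + 1711) + 225 = (114503/304 + 1711) + 225 = 634647/304 + 225 = 703047/304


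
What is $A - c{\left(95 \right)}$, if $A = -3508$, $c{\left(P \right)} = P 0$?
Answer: $-3508$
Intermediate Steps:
$c{\left(P \right)} = 0$
$A - c{\left(95 \right)} = -3508 - 0 = -3508 + 0 = -3508$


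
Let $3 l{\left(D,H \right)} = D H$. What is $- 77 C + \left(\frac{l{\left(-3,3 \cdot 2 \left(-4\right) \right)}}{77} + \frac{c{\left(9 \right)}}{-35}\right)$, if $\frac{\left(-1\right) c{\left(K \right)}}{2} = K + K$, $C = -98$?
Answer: $\frac{2905726}{385} \approx 7547.3$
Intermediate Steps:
$c{\left(K \right)} = - 4 K$ ($c{\left(K \right)} = - 2 \left(K + K\right) = - 2 \cdot 2 K = - 4 K$)
$l{\left(D,H \right)} = \frac{D H}{3}$
$- 77 C + \left(\frac{l{\left(-3,3 \cdot 2 \left(-4\right) \right)}}{77} + \frac{c{\left(9 \right)}}{-35}\right) = \left(-77\right) \left(-98\right) + \left(\frac{\frac{1}{3} \left(-3\right) 3 \cdot 2 \left(-4\right)}{77} + \frac{\left(-4\right) 9}{-35}\right) = 7546 + \left(\frac{1}{3} \left(-3\right) 6 \left(-4\right) \frac{1}{77} - - \frac{36}{35}\right) = 7546 + \left(\frac{1}{3} \left(-3\right) \left(-24\right) \frac{1}{77} + \frac{36}{35}\right) = 7546 + \left(24 \cdot \frac{1}{77} + \frac{36}{35}\right) = 7546 + \left(\frac{24}{77} + \frac{36}{35}\right) = 7546 + \frac{516}{385} = \frac{2905726}{385}$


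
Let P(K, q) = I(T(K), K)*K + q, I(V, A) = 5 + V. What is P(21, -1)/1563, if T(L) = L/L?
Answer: 125/1563 ≈ 0.079974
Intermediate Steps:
T(L) = 1
P(K, q) = q + 6*K (P(K, q) = (5 + 1)*K + q = 6*K + q = q + 6*K)
P(21, -1)/1563 = (-1 + 6*21)/1563 = (-1 + 126)*(1/1563) = 125*(1/1563) = 125/1563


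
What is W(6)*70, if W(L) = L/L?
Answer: 70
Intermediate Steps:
W(L) = 1
W(6)*70 = 1*70 = 70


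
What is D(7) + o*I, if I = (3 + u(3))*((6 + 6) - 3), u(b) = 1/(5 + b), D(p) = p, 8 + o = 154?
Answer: 16453/4 ≈ 4113.3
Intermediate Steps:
o = 146 (o = -8 + 154 = 146)
I = 225/8 (I = (3 + 1/(5 + 3))*((6 + 6) - 3) = (3 + 1/8)*(12 - 3) = (3 + ⅛)*9 = (25/8)*9 = 225/8 ≈ 28.125)
D(7) + o*I = 7 + 146*(225/8) = 7 + 16425/4 = 16453/4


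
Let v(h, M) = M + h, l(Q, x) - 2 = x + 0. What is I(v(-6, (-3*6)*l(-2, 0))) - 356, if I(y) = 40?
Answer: -316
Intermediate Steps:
l(Q, x) = 2 + x (l(Q, x) = 2 + (x + 0) = 2 + x)
I(v(-6, (-3*6)*l(-2, 0))) - 356 = 40 - 356 = -316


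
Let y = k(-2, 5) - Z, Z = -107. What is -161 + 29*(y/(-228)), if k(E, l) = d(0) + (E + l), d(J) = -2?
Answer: -3320/19 ≈ -174.74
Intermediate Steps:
k(E, l) = -2 + E + l (k(E, l) = -2 + (E + l) = -2 + E + l)
y = 108 (y = (-2 - 2 + 5) - 1*(-107) = 1 + 107 = 108)
-161 + 29*(y/(-228)) = -161 + 29*(108/(-228)) = -161 + 29*(108*(-1/228)) = -161 + 29*(-9/19) = -161 - 261/19 = -3320/19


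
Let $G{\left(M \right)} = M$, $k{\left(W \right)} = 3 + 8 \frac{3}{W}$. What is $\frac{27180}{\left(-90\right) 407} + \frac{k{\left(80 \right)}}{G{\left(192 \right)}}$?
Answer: $- \frac{188803}{260480} \approx -0.72483$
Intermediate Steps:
$k{\left(W \right)} = 3 + \frac{24}{W}$
$\frac{27180}{\left(-90\right) 407} + \frac{k{\left(80 \right)}}{G{\left(192 \right)}} = \frac{27180}{\left(-90\right) 407} + \frac{3 + \frac{24}{80}}{192} = \frac{27180}{-36630} + \left(3 + 24 \cdot \frac{1}{80}\right) \frac{1}{192} = 27180 \left(- \frac{1}{36630}\right) + \left(3 + \frac{3}{10}\right) \frac{1}{192} = - \frac{302}{407} + \frac{33}{10} \cdot \frac{1}{192} = - \frac{302}{407} + \frac{11}{640} = - \frac{188803}{260480}$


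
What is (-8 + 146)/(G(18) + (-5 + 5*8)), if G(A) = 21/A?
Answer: 828/217 ≈ 3.8157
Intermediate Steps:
(-8 + 146)/(G(18) + (-5 + 5*8)) = (-8 + 146)/(21/18 + (-5 + 5*8)) = 138/(21*(1/18) + (-5 + 40)) = 138/(7/6 + 35) = 138/(217/6) = 138*(6/217) = 828/217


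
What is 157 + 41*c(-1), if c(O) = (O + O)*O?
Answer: 239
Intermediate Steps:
c(O) = 2*O**2 (c(O) = (2*O)*O = 2*O**2)
157 + 41*c(-1) = 157 + 41*(2*(-1)**2) = 157 + 41*(2*1) = 157 + 41*2 = 157 + 82 = 239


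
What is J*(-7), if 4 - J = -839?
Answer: -5901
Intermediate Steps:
J = 843 (J = 4 - 1*(-839) = 4 + 839 = 843)
J*(-7) = 843*(-7) = -5901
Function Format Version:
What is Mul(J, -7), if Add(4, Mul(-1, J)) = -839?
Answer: -5901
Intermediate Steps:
J = 843 (J = Add(4, Mul(-1, -839)) = Add(4, 839) = 843)
Mul(J, -7) = Mul(843, -7) = -5901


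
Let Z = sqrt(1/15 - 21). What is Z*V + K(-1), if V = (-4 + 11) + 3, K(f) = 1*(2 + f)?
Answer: 1 + 2*I*sqrt(4710)/3 ≈ 1.0 + 45.753*I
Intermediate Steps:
K(f) = 2 + f
Z = I*sqrt(4710)/15 (Z = sqrt(1/15 - 21) = sqrt(-314/15) = I*sqrt(4710)/15 ≈ 4.5753*I)
V = 10 (V = 7 + 3 = 10)
Z*V + K(-1) = (I*sqrt(4710)/15)*10 + (2 - 1) = 2*I*sqrt(4710)/3 + 1 = 1 + 2*I*sqrt(4710)/3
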